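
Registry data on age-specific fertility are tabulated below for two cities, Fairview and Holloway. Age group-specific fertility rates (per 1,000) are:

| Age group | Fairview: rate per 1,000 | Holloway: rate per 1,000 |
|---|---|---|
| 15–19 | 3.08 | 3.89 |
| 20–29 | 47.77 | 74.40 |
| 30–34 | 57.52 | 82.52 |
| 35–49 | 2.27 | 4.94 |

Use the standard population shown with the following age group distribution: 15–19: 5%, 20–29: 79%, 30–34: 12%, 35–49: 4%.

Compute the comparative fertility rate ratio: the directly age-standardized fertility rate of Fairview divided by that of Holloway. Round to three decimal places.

0.650

Standard weights: 0.05, 0.79, 0.12, 0.04.
Fairview: 0.0500×3.08 + 0.7900×47.77 + 0.1200×57.52 + 0.0400×2.27 = 44.8855 per 1,000.
Holloway: 0.0500×3.89 + 0.7900×74.40 + 0.1200×82.52 + 0.0400×4.94 = 69.0705 per 1,000.
Ratio = 44.8855 ÷ 69.0705 = 0.64985.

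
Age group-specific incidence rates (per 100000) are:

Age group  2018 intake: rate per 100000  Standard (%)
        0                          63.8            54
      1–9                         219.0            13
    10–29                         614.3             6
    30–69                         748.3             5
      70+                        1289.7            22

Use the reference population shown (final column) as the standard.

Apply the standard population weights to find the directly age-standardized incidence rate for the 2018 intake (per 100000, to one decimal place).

Standard weights: 0.54, 0.13, 0.06, 0.05, 0.22.
Standardized rate: 0.5400×63.8 + 0.1300×219.0 + 0.0600×614.3 + 0.0500×748.3 + 0.2200×1289.7 = 420.9290 per 100000.

420.9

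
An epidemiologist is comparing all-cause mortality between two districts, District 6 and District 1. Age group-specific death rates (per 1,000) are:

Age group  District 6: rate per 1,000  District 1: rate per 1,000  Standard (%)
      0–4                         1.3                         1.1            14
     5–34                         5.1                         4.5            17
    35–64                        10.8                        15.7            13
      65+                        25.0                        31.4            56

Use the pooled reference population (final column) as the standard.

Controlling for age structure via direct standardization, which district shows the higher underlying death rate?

District 1

Standard weights: 0.14, 0.17, 0.13, 0.56.
District 6: 0.1400×1.3 + 0.1700×5.1 + 0.1300×10.8 + 0.5600×25.0 = 16.4530 per 1,000.
District 1: 0.1400×1.1 + 0.1700×4.5 + 0.1300×15.7 + 0.5600×31.4 = 20.5440 per 1,000.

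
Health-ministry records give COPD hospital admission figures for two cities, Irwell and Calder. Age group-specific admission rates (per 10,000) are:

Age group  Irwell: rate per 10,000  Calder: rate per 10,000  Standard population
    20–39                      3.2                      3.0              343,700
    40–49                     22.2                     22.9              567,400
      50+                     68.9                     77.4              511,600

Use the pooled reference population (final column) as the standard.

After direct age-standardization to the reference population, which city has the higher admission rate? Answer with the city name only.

Calder

Standard total = 1,422,700; weights = 0.2416, 0.3988, 0.3596.
Irwell: 0.2416×3.2 + 0.3988×22.2 + 0.3596×68.9 = 34.4031 per 10,000.
Calder: 0.2416×3.0 + 0.3988×22.9 + 0.3596×77.4 = 37.6906 per 10,000.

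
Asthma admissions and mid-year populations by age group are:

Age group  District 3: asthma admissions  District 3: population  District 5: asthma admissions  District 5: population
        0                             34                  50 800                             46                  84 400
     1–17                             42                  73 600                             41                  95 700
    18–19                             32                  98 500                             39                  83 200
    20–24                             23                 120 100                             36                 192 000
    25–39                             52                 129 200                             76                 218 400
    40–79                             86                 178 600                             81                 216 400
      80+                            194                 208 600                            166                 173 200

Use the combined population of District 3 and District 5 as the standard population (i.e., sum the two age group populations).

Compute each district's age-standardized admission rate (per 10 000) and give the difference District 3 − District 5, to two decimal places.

Age-specific rates per 10 000 for District 3: 6.69, 5.71, 3.25, 1.92, 4.02, 4.82, 9.30.
For District 5: 5.45, 4.28, 4.69, 1.88, 3.48, 3.74, 9.58.
Combined standard total = 1 922 700; weights = 0.0703, 0.0881, 0.0945, 0.1623, 0.1808, 0.2054, 0.1986.
District 3: 0.0703×6.69 + 0.0881×5.71 + 0.0945×3.25 + 0.1623×1.92 + 0.1808×4.02 + 0.2054×4.82 + 0.1986×9.30 = 5.1546 per 10 000.
District 5: 0.0703×5.45 + 0.0881×4.28 + 0.0945×4.69 + 0.1623×1.88 + 0.1808×3.48 + 0.2054×3.74 + 0.1986×9.58 = 4.8091 per 10 000.
Difference = 5.1546 − 4.8091 = 0.3455.

0.35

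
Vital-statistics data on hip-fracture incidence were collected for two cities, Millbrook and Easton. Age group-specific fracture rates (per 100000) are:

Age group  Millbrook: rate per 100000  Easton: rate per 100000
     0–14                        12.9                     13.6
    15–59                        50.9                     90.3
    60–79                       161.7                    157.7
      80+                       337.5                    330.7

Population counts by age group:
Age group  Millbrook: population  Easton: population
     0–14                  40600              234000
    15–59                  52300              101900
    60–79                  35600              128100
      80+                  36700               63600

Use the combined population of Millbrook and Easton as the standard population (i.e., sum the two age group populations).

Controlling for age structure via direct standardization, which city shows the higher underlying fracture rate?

Combined standard total = 692800; weights = 0.3964, 0.2226, 0.2363, 0.1448.
Millbrook: 0.3964×12.9 + 0.2226×50.9 + 0.2363×161.7 + 0.1448×337.5 = 103.5113 per 100000.
Easton: 0.3964×13.6 + 0.2226×90.3 + 0.2363×157.7 + 0.1448×330.7 = 110.6286 per 100000.
The crude rates (129.11 vs 101.63) would put Millbrook higher, but that reflects its age composition; once standardized to a common age structure, Easton has the higher underlying rate.

Easton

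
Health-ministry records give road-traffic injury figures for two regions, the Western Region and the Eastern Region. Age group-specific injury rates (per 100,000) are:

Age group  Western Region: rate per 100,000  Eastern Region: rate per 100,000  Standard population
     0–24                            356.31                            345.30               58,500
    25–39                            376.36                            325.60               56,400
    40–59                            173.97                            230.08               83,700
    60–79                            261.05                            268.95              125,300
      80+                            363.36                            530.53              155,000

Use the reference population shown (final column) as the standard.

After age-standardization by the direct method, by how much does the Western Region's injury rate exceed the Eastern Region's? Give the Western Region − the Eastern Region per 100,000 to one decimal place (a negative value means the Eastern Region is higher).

Standard total = 478,900; weights = 0.1222, 0.1178, 0.1748, 0.2616, 0.3237.
The Western Region: 0.1222×356.31 + 0.1178×376.36 + 0.1748×173.97 + 0.2616×261.05 + 0.3237×363.36 = 304.1606 per 100,000.
The Eastern Region: 0.1222×345.30 + 0.1178×325.60 + 0.1748×230.08 + 0.2616×268.95 + 0.3237×530.53 = 362.8172 per 100,000.
Difference = 304.1606 − 362.8172 = -58.6567.

-58.7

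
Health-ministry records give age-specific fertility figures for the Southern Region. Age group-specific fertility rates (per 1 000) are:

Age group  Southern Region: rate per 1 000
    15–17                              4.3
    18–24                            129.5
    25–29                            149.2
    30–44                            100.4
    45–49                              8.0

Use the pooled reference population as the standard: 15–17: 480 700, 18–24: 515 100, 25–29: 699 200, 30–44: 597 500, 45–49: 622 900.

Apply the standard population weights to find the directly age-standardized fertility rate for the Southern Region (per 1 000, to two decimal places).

Standard total = 2 915 400; weights = 0.1649, 0.1767, 0.2398, 0.2049, 0.2137.
Standardized rate: 0.1649×4.3 + 0.1767×129.5 + 0.2398×149.2 + 0.2049×100.4 + 0.2137×8.0 = 81.6579 per 1 000.

81.66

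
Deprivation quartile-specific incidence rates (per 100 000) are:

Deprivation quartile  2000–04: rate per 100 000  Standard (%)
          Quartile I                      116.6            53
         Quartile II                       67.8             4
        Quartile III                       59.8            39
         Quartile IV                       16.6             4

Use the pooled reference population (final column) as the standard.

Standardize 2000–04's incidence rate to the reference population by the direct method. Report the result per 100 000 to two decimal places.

88.50

Standard weights: 0.53, 0.04, 0.39, 0.04.
Standardized rate: 0.5300×116.6 + 0.0400×67.8 + 0.3900×59.8 + 0.0400×16.6 = 88.4960 per 100 000.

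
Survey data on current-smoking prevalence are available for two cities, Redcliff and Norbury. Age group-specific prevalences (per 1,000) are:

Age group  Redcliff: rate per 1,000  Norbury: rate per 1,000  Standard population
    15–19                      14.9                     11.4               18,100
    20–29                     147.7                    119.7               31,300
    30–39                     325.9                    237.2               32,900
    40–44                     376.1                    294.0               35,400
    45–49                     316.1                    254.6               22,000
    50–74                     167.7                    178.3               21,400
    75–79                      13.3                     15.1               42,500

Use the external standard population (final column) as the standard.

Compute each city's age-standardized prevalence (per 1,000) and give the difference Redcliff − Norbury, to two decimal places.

38.38

Standard total = 203,600; weights = 0.0889, 0.1537, 0.1616, 0.1739, 0.1081, 0.1051, 0.2087.
Redcliff: 0.0889×14.9 + 0.1537×147.7 + 0.1616×325.9 + 0.1739×376.1 + 0.1081×316.1 + 0.1051×167.7 + 0.2087×13.3 = 196.6453 per 1,000.
Norbury: 0.0889×11.4 + 0.1537×119.7 + 0.1616×237.2 + 0.1739×294.0 + 0.1081×254.6 + 0.1051×178.3 + 0.2087×15.1 = 158.2662 per 1,000.
Difference = 196.6453 − 158.2662 = 38.3791.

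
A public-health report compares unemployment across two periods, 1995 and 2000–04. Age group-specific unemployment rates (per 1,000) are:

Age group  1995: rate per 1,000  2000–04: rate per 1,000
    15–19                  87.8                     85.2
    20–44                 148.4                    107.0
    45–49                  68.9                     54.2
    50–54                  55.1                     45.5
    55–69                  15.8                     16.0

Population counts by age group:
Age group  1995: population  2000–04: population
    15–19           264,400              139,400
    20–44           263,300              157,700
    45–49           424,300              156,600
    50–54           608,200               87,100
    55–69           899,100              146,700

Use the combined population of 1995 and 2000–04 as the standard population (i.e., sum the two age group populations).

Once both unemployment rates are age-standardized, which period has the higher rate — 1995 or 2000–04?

1995

Combined standard total = 3,146,800; weights = 0.1283, 0.1338, 0.1846, 0.2210, 0.3323.
1995: 0.1283×87.8 + 0.1338×148.4 + 0.1846×68.9 + 0.2210×55.1 + 0.3323×15.8 = 61.2650 per 1,000.
2000–04: 0.1283×85.2 + 0.1338×107.0 + 0.1846×54.2 + 0.2210×45.5 + 0.3323×16.0 = 50.6243 per 1,000.
The crude rates (56.62 vs 63.34) would put 2000–04 higher, but that reflects its age composition; once standardized to a common age structure, 1995 has the higher underlying rate.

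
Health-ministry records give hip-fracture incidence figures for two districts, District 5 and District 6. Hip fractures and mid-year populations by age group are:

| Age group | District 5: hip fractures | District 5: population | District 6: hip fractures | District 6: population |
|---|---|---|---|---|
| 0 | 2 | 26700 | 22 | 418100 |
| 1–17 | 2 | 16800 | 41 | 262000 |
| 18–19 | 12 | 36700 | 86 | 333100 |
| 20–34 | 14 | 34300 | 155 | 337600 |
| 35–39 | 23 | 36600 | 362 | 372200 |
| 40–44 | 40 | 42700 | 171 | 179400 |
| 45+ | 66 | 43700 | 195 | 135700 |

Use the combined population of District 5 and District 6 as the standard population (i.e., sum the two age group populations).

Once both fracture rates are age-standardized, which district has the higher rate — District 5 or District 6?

Age-specific rates per 100000 for District 5: 7.49, 11.90, 32.70, 40.82, 62.84, 93.68, 151.03.
For District 6: 5.26, 15.65, 25.82, 45.91, 97.26, 95.32, 143.70.
Combined standard total = 2275600; weights = 0.1955, 0.1225, 0.1625, 0.1634, 0.1796, 0.0976, 0.0788.
District 5: 0.1955×7.49 + 0.1225×11.90 + 0.1625×32.70 + 0.1634×40.82 + 0.1796×62.84 + 0.0976×93.68 + 0.0788×151.03 = 47.2456 per 100000.
District 6: 0.1955×5.26 + 0.1225×15.65 + 0.1625×25.82 + 0.1634×45.91 + 0.1796×97.26 + 0.0976×95.32 + 0.0788×143.70 = 52.7488 per 100000.
The crude rates (66.95 vs 50.64) would put District 5 higher, but that reflects its age composition; once standardized to a common age structure, District 6 has the higher underlying rate.

District 6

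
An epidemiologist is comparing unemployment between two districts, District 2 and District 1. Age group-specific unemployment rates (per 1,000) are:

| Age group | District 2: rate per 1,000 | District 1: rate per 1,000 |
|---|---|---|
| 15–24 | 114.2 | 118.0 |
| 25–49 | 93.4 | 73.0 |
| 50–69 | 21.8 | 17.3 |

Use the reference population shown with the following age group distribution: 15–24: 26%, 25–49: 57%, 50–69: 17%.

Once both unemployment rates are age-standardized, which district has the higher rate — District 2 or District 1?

Standard weights: 0.26, 0.57, 0.17.
District 2: 0.2600×114.2 + 0.5700×93.4 + 0.1700×21.8 = 86.6360 per 1,000.
District 1: 0.2600×118.0 + 0.5700×73.0 + 0.1700×17.3 = 75.2310 per 1,000.

District 2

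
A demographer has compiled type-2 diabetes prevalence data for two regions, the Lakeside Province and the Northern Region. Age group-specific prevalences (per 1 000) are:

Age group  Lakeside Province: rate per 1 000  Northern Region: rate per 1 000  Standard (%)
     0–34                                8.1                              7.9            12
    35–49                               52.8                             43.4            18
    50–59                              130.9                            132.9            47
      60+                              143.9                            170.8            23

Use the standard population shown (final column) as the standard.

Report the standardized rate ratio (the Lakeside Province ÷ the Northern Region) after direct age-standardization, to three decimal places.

0.951

Standard weights: 0.12, 0.18, 0.47, 0.23.
The Lakeside Province: 0.1200×8.1 + 0.1800×52.8 + 0.4700×130.9 + 0.2300×143.9 = 105.0960 per 1 000.
The Northern Region: 0.1200×7.9 + 0.1800×43.4 + 0.4700×132.9 + 0.2300×170.8 = 110.5070 per 1 000.
Ratio = 105.0960 ÷ 110.5070 = 0.95103.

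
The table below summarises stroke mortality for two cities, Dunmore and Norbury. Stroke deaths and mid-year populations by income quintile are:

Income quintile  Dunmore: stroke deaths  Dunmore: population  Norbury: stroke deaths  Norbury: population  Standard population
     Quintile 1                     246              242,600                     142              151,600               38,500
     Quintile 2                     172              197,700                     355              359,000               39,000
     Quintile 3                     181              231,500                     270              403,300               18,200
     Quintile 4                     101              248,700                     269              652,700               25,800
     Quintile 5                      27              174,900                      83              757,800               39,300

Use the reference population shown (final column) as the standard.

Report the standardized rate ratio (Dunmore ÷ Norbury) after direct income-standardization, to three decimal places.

1.020

Income-specific rates per 100,000 for Dunmore: 101.40, 87.00, 78.19, 40.61, 15.44.
For Norbury: 93.67, 98.89, 66.95, 41.21, 10.95.
Standard total = 160,800; weights = 0.2394, 0.2425, 0.1132, 0.1604, 0.2444.
Dunmore: 0.2394×101.40 + 0.2425×87.00 + 0.1132×78.19 + 0.1604×40.61 + 0.2444×15.44 = 64.5175 per 100,000.
Norbury: 0.2394×93.67 + 0.2425×98.89 + 0.1132×66.95 + 0.1604×41.21 + 0.2444×10.95 = 63.2770 per 100,000.
Ratio = 64.5175 ÷ 63.2770 = 1.01960.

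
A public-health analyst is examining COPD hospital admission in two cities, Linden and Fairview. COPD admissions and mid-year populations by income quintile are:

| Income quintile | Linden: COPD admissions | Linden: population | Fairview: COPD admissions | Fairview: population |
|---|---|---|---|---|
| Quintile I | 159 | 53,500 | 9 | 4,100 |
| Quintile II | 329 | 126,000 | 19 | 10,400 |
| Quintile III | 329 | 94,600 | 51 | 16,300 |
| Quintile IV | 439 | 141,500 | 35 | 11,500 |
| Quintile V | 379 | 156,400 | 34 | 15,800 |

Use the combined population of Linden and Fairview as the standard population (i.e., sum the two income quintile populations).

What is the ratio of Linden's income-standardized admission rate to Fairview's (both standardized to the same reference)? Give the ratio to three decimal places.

Income-specific rates per 10,000 for Linden: 29.72, 26.11, 34.78, 31.02, 24.23.
For Fairview: 21.95, 18.27, 31.29, 30.43, 21.52.
Combined standard total = 630,100; weights = 0.0914, 0.2165, 0.1760, 0.2428, 0.2733.
Linden: 0.0914×29.72 + 0.2165×26.11 + 0.1760×34.78 + 0.2428×31.02 + 0.2733×24.23 = 28.6462 per 10,000.
Fairview: 0.0914×21.95 + 0.2165×18.27 + 0.1760×31.29 + 0.2428×30.43 + 0.2733×21.52 = 24.7394 per 10,000.
Ratio = 28.6462 ÷ 24.7394 = 1.15792.

1.158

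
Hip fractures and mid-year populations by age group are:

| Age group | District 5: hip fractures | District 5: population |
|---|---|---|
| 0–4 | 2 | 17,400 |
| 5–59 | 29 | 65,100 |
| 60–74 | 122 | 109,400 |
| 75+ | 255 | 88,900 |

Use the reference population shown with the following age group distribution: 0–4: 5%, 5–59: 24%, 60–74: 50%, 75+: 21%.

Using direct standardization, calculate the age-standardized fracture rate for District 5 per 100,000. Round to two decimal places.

Age-specific rates per 100,000 for District 5: 11.49, 44.55, 111.52, 286.84.
Standard weights: 0.05, 0.24, 0.50, 0.21.
Standardized rate: 0.0500×11.49 + 0.2400×44.55 + 0.5000×111.52 + 0.2100×286.84 = 127.2609 per 100,000.

127.26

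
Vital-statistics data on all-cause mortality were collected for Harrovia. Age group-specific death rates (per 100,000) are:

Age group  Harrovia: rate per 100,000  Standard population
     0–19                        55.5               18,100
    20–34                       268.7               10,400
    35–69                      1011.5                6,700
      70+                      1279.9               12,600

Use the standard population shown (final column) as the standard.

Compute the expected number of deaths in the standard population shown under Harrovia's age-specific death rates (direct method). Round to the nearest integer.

Expected deaths = Σ (standard pop × age-specific rate ÷ 100,000)
= 18,100×55.5/100,000 + 10,400×268.7/100,000 + 6,700×1011.5/100,000 + 12,600×1279.9/100,000
= 10.05 + 27.94 + 67.77 + 161.27 = 267.03.

267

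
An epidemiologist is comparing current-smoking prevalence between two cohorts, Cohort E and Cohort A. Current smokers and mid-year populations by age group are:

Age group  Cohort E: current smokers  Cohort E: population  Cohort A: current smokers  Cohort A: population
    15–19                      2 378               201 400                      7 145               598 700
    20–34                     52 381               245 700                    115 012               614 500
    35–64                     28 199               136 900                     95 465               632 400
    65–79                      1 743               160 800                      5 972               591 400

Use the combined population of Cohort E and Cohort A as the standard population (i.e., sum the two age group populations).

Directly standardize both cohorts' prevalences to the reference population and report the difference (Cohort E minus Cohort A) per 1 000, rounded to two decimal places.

Age-specific rates per 1 000 for Cohort E: 11.807, 213.191, 205.982, 10.840.
For Cohort A: 11.934, 187.164, 150.957, 10.098.
Combined standard total = 3 181 800; weights = 0.2515, 0.2704, 0.2418, 0.2364.
Cohort E: 0.2515×11.807 + 0.2704×213.191 + 0.2418×205.982 + 0.2364×10.840 = 112.9705 per 1 000.
Cohort A: 0.2515×11.934 + 0.2704×187.164 + 0.2418×150.957 + 0.2364×10.098 = 92.4864 per 1 000.
Difference = 112.9705 − 92.4864 = 20.4841.

20.48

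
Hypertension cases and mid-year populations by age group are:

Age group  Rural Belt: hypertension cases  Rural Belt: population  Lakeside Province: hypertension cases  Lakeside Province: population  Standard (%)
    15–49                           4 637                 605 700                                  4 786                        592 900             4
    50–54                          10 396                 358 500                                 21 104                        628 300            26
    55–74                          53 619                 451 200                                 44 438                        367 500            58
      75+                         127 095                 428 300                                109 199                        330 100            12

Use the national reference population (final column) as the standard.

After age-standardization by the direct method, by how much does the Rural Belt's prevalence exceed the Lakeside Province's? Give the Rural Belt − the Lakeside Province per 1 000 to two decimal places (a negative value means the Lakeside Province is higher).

Age-specific rates per 1 000 for the Rural Belt: 7.656, 28.999, 118.836, 296.743.
For the Lakeside Province: 8.072, 33.589, 120.920, 330.806.
Standard weights: 0.04, 0.26, 0.58, 0.12.
The Rural Belt: 0.0400×7.656 + 0.2600×28.999 + 0.5800×118.836 + 0.1200×296.743 = 112.3801 per 1 000.
The Lakeside Province: 0.0400×8.072 + 0.2600×33.589 + 0.5800×120.920 + 0.1200×330.806 = 118.8862 per 1 000.
Difference = 112.3801 − 118.8862 = -6.5060.

-6.51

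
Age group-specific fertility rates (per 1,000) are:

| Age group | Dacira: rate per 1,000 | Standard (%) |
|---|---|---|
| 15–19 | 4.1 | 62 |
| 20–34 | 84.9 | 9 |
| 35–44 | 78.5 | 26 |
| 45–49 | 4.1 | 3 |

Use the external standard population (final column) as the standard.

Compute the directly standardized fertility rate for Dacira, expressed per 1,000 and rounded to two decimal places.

Standard weights: 0.62, 0.09, 0.26, 0.03.
Standardized rate: 0.6200×4.1 + 0.0900×84.9 + 0.2600×78.5 + 0.0300×4.1 = 30.7160 per 1,000.

30.72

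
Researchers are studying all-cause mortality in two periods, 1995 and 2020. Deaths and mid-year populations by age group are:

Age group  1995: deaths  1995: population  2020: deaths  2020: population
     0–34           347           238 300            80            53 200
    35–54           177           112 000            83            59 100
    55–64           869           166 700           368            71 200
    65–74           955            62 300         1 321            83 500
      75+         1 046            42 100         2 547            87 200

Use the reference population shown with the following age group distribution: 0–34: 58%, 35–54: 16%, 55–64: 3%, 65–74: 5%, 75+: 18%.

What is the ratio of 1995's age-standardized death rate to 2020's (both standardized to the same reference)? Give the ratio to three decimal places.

0.889

Age-specific rates per 100 000 for 1995: 145.61, 158.04, 521.30, 1532.91, 2484.56.
For 2020: 150.38, 140.44, 516.85, 1582.04, 2920.87.
Standard weights: 0.58, 0.16, 0.03, 0.05, 0.18.
1995: 0.5800×145.61 + 0.1600×158.04 + 0.0300×521.30 + 0.0500×1532.91 + 0.1800×2484.56 = 649.2473 per 100 000.
2020: 0.5800×150.38 + 0.1600×140.44 + 0.0300×516.85 + 0.0500×1582.04 + 0.1800×2920.87 = 730.0527 per 100 000.
Ratio = 649.2473 ÷ 730.0527 = 0.88932.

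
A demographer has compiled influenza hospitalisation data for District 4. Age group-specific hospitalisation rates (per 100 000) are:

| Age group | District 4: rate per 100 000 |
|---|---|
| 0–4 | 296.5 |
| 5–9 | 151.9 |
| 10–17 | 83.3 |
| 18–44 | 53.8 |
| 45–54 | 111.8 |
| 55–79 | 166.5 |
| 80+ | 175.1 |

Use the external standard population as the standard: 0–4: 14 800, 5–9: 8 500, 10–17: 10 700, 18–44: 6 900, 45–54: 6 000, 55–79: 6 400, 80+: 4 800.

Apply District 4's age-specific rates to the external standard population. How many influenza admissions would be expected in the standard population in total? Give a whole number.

Expected influenza admissions = Σ (standard pop × age-specific rate ÷ 100 000)
= 14 800×296.5/100 000 + 8 500×151.9/100 000 + 10 700×83.3/100 000 + 6 900×53.8/100 000 + 6 000×111.8/100 000 + 6 400×166.5/100 000 + 4 800×175.1/100 000
= 43.88 + 12.91 + 8.91 + 3.71 + 6.71 + 10.66 + 8.40 = 95.19.

95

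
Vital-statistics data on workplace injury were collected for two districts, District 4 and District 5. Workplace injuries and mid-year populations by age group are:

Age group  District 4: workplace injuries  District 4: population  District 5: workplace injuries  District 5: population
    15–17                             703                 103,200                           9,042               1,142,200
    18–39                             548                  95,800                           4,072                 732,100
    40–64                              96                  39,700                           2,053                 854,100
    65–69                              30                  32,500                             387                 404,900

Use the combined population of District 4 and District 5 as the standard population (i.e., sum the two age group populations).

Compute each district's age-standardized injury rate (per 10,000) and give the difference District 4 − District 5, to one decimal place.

Age-specific rates per 10,000 for District 4: 68.12, 57.20, 24.18, 9.23.
For District 5: 79.16, 55.62, 24.04, 9.56.
Combined standard total = 3,404,500; weights = 0.3658, 0.2432, 0.2625, 0.1285.
District 4: 0.3658×68.12 + 0.2432×57.20 + 0.2625×24.18 + 0.1285×9.23 = 46.3638 per 10,000.
District 5: 0.3658×79.16 + 0.2432×55.62 + 0.2625×24.04 + 0.1285×9.56 = 50.0229 per 10,000.
Difference = 46.3638 − 50.0229 = -3.6591.

-3.7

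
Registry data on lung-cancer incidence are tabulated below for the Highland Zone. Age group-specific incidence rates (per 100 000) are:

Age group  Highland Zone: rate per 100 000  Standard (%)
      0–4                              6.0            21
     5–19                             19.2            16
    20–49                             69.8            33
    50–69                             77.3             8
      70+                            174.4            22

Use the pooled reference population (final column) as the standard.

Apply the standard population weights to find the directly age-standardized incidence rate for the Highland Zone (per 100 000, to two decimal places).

71.92

Standard weights: 0.21, 0.16, 0.33, 0.08, 0.22.
Standardized rate: 0.2100×6.0 + 0.1600×19.2 + 0.3300×69.8 + 0.0800×77.3 + 0.2200×174.4 = 71.9180 per 100 000.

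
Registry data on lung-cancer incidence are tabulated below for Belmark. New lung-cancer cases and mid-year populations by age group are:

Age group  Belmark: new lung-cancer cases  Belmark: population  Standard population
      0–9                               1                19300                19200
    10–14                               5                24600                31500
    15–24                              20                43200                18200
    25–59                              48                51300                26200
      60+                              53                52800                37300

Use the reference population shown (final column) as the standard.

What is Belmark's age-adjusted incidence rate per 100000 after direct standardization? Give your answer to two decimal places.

Age-specific rates per 100000 for Belmark: 5.18, 20.33, 46.30, 93.57, 100.38.
Standard total = 132400; weights = 0.1450, 0.2379, 0.1375, 0.1979, 0.2817.
Standardized rate: 0.1450×5.18 + 0.2379×20.33 + 0.1375×46.30 + 0.1979×93.57 + 0.2817×100.38 = 58.7455 per 100000.

58.75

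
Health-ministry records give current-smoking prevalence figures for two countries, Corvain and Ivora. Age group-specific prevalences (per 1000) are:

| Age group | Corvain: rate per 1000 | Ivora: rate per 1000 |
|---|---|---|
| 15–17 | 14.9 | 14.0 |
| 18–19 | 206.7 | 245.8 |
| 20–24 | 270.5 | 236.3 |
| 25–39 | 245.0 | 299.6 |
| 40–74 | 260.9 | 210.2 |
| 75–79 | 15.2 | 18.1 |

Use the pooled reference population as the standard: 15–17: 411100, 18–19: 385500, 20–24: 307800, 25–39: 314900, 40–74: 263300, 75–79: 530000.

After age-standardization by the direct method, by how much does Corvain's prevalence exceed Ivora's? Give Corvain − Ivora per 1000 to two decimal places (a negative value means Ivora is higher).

-4.32

Standard total = 2212600; weights = 0.1858, 0.1742, 0.1391, 0.1423, 0.1190, 0.2395.
Corvain: 0.1858×14.9 + 0.1742×206.7 + 0.1391×270.5 + 0.1423×245.0 + 0.1190×260.9 + 0.2395×15.2 = 145.9684 per 1000.
Ivora: 0.1858×14.0 + 0.1742×245.8 + 0.1391×236.3 + 0.1423×299.6 + 0.1190×210.2 + 0.2395×18.1 = 150.2880 per 1000.
Difference = 145.9684 − 150.2880 = -4.3196.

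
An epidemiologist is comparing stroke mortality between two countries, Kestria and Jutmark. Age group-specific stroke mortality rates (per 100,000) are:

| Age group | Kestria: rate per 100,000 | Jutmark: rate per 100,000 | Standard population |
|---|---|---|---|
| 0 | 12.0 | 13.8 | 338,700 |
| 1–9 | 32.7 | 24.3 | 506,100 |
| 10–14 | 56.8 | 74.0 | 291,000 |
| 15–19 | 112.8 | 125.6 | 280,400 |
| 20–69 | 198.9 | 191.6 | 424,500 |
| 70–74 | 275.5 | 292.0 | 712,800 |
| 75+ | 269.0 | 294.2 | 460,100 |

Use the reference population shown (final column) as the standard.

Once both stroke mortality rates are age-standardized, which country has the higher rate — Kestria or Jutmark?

Jutmark

Standard total = 3,013,600; weights = 0.1124, 0.1679, 0.0966, 0.0930, 0.1409, 0.2365, 0.1527.
Kestria: 0.1124×12.0 + 0.1679×32.7 + 0.0966×56.8 + 0.0930×112.8 + 0.1409×198.9 + 0.2365×275.5 + 0.1527×269.0 = 157.0707 per 100,000.
Jutmark: 0.1124×13.8 + 0.1679×24.3 + 0.0966×74.0 + 0.0930×125.6 + 0.1409×191.6 + 0.2365×292.0 + 0.1527×294.2 = 165.4359 per 100,000.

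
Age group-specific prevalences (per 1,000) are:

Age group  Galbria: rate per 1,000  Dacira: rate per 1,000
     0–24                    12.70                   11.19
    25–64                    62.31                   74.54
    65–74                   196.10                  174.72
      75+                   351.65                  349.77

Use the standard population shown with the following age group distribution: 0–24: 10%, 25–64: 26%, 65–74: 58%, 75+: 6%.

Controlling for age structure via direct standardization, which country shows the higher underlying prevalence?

Galbria

Standard weights: 0.10, 0.26, 0.58, 0.06.
Galbria: 0.1000×12.70 + 0.2600×62.31 + 0.5800×196.10 + 0.0600×351.65 = 152.3076 per 1,000.
Dacira: 0.1000×11.19 + 0.2600×74.54 + 0.5800×174.72 + 0.0600×349.77 = 142.8232 per 1,000.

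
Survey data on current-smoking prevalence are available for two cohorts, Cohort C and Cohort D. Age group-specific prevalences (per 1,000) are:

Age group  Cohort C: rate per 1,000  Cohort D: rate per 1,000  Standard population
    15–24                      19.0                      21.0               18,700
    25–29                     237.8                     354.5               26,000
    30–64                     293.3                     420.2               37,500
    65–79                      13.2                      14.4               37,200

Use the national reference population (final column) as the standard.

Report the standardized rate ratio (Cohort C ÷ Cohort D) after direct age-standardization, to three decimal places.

Standard total = 119,400; weights = 0.1566, 0.2178, 0.3141, 0.3116.
Cohort C: 0.1566×19.0 + 0.2178×237.8 + 0.3141×293.3 + 0.3116×13.2 = 150.9874 per 1,000.
Cohort D: 0.1566×21.0 + 0.2178×354.5 + 0.3141×420.2 + 0.3116×14.4 = 216.9420 per 1,000.
Ratio = 150.9874 ÷ 216.9420 = 0.69598.

0.696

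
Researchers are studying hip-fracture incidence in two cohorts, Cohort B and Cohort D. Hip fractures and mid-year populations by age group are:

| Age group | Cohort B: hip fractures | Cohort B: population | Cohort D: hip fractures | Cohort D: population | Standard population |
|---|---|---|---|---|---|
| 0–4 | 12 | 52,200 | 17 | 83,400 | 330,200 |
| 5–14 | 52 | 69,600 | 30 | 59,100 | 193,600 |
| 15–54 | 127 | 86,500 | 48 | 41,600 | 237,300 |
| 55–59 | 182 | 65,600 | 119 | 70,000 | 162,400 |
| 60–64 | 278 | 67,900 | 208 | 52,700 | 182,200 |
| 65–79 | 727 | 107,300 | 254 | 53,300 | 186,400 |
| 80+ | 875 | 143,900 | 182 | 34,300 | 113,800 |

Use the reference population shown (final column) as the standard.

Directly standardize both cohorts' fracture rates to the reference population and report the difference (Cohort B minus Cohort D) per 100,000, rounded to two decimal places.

56.45

Age-specific rates per 100,000 for Cohort B: 22.99, 74.71, 146.82, 277.44, 409.43, 677.54, 608.06.
For Cohort D: 20.38, 50.76, 115.38, 170.00, 394.69, 476.55, 530.61.
Standard total = 1,405,900; weights = 0.2349, 0.1377, 0.1688, 0.1155, 0.1296, 0.1326, 0.0809.
Cohort B: 0.2349×22.99 + 0.1377×74.71 + 0.1688×146.82 + 0.1155×277.44 + 0.1296×409.43 + 0.1326×677.54 + 0.0809×608.06 = 264.6276 per 100,000.
Cohort D: 0.2349×20.38 + 0.1377×50.76 + 0.1688×115.38 + 0.1155×170.00 + 0.1296×394.69 + 0.1326×476.55 + 0.0809×530.61 = 208.1734 per 100,000.
Difference = 264.6276 − 208.1734 = 56.4542.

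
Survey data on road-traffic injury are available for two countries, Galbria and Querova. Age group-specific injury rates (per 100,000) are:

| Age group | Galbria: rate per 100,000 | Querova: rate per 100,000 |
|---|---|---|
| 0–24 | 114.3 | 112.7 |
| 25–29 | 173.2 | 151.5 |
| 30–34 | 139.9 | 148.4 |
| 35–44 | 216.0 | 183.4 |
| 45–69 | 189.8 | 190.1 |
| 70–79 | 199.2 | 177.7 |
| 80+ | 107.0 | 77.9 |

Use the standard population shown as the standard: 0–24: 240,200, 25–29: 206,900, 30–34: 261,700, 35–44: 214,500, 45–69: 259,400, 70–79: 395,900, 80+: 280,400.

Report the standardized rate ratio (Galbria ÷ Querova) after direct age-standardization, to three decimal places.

1.094

Standard total = 1,859,000; weights = 0.1292, 0.1113, 0.1408, 0.1154, 0.1395, 0.2130, 0.1508.
Galbria: 0.1292×114.3 + 0.1113×173.2 + 0.1408×139.9 + 0.1154×216.0 + 0.1395×189.8 + 0.2130×199.2 + 0.1508×107.0 = 163.7084 per 100,000.
Querova: 0.1292×112.7 + 0.1113×151.5 + 0.1408×148.4 + 0.1154×183.4 + 0.1395×190.1 + 0.2130×177.7 + 0.1508×77.9 = 149.5955 per 100,000.
Ratio = 163.7084 ÷ 149.5955 = 1.09434.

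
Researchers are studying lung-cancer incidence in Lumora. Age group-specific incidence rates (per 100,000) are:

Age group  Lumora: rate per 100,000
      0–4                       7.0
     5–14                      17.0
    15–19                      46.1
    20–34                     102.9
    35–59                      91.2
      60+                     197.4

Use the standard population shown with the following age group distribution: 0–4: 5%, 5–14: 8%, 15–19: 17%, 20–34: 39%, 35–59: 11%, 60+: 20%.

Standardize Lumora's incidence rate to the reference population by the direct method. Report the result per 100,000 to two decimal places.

99.19

Standard weights: 0.05, 0.08, 0.17, 0.39, 0.11, 0.20.
Standardized rate: 0.0500×7.0 + 0.0800×17.0 + 0.1700×46.1 + 0.3900×102.9 + 0.1100×91.2 + 0.2000×197.4 = 99.1900 per 100,000.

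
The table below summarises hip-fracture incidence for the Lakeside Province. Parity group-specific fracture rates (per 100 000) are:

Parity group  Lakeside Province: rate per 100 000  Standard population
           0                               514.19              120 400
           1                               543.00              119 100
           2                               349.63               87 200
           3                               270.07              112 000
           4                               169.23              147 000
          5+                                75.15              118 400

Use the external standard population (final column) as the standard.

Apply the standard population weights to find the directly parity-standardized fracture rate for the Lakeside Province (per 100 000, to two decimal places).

Standard total = 704 100; weights = 0.1710, 0.1692, 0.1238, 0.1591, 0.2088, 0.1682.
Standardized rate: 0.1710×514.19 + 0.1692×543.00 + 0.1238×349.63 + 0.1591×270.07 + 0.2088×169.23 + 0.1682×75.15 = 314.0036 per 100 000.

314.00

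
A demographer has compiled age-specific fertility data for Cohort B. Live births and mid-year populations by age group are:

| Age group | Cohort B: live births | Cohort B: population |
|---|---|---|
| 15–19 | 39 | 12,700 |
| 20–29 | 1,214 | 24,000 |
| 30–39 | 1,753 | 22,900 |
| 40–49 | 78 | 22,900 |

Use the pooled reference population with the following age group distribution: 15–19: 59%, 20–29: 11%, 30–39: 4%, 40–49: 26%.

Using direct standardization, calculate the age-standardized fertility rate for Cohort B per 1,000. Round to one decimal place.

Age-specific rates per 1,000 for Cohort B: 3.071, 50.583, 76.550, 3.406.
Standard weights: 0.59, 0.11, 0.04, 0.26.
Standardized rate: 0.5900×3.071 + 0.1100×50.583 + 0.0400×76.550 + 0.2600×3.406 = 11.3236 per 1,000.

11.3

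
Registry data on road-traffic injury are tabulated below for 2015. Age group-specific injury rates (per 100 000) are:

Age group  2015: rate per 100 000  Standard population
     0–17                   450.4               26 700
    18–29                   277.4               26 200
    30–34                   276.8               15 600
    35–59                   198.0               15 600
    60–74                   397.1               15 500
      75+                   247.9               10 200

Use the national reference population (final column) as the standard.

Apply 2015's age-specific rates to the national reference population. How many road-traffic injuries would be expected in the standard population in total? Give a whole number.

Expected road-traffic injuries = Σ (standard pop × age-specific rate ÷ 100 000)
= 26 700×450.4/100 000 + 26 200×277.4/100 000 + 15 600×276.8/100 000 + 15 600×198.0/100 000 + 15 500×397.1/100 000 + 10 200×247.9/100 000
= 120.26 + 72.68 + 43.18 + 30.89 + 61.55 + 25.29 = 353.84.

354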